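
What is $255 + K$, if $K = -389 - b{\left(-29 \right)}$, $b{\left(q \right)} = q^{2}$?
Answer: $-975$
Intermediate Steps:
$K = -1230$ ($K = -389 - \left(-29\right)^{2} = -389 - 841 = -1230$)
$255 + K = 255 - 1230 = -975$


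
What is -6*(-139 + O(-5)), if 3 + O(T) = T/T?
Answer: 846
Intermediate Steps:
O(T) = -2 (O(T) = -3 + T/T = -3 + 1 = -2)
-6*(-139 + O(-5)) = -6*(-139 - 2) = -6*(-141) = 846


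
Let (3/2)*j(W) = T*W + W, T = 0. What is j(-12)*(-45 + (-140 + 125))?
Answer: 480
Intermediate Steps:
j(W) = 2*W/3 (j(W) = 2*(0*W + W)/3 = 2*(0 + W)/3 = 2*W/3)
j(-12)*(-45 + (-140 + 125)) = ((2/3)*(-12))*(-45 + (-140 + 125)) = -8*(-45 - 15) = -8*(-60) = 480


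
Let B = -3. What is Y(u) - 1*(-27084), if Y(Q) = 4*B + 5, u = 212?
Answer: 27077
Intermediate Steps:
Y(Q) = -7 (Y(Q) = 4*(-3) + 5 = -12 + 5 = -7)
Y(u) - 1*(-27084) = -7 - 1*(-27084) = -7 + 27084 = 27077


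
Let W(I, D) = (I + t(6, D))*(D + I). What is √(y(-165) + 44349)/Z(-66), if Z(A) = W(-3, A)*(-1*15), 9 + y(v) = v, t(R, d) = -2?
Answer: -√1767/1035 ≈ -0.040614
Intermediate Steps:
W(I, D) = (-2 + I)*(D + I) (W(I, D) = (I - 2)*(D + I) = (-2 + I)*(D + I))
y(v) = -9 + v
Z(A) = -225 + 75*A (Z(A) = ((-3)² - 2*A - 2*(-3) + A*(-3))*(-1*15) = (9 - 2*A + 6 - 3*A)*(-15) = (15 - 5*A)*(-15) = -225 + 75*A)
√(y(-165) + 44349)/Z(-66) = √((-9 - 165) + 44349)/(-225 + 75*(-66)) = √(-174 + 44349)/(-225 - 4950) = √44175/(-5175) = (5*√1767)*(-1/5175) = -√1767/1035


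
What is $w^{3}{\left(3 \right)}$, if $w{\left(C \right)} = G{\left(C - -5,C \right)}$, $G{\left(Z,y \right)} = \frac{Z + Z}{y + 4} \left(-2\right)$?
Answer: $- \frac{32768}{343} \approx -95.534$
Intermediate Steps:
$G{\left(Z,y \right)} = - \frac{4 Z}{4 + y}$ ($G{\left(Z,y \right)} = \frac{2 Z}{4 + y} \left(-2\right) = - \frac{4 Z}{4 + y}$)
$w{\left(C \right)} = - \frac{4 \left(5 + C\right)}{4 + C}$ ($w{\left(C \right)} = - \frac{4 \left(C - -5\right)}{4 + C} = - \frac{4 \left(C + 5\right)}{4 + C} = - \frac{4 \left(5 + C\right)}{4 + C}$)
$w^{3}{\left(3 \right)} = \left(\frac{4 \left(-5 - 3\right)}{4 + 3}\right)^{3} = \left(\frac{4 \left(-5 - 3\right)}{7}\right)^{3} = \left(4 \cdot \frac{1}{7} \left(-8\right)\right)^{3} = \left(- \frac{32}{7}\right)^{3} = - \frac{32768}{343}$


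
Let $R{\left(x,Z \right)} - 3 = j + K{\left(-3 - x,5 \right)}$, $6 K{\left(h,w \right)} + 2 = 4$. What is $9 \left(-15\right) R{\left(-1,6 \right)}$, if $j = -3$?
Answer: $-45$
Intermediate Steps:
$K{\left(h,w \right)} = \frac{1}{3}$ ($K{\left(h,w \right)} = - \frac{1}{3} + \frac{1}{6} \cdot 4 = - \frac{1}{3} + \frac{2}{3} = \frac{1}{3}$)
$R{\left(x,Z \right)} = \frac{1}{3}$ ($R{\left(x,Z \right)} = 3 + \left(-3 + \frac{1}{3}\right) = 3 - \frac{8}{3} = \frac{1}{3}$)
$9 \left(-15\right) R{\left(-1,6 \right)} = 9 \left(-15\right) \frac{1}{3} = \left(-135\right) \frac{1}{3} = -45$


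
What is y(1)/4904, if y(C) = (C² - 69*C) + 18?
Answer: -25/2452 ≈ -0.010196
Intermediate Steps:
y(C) = 18 + C² - 69*C
y(1)/4904 = (18 + 1² - 69*1)/4904 = (18 + 1 - 69)*(1/4904) = -50*1/4904 = -25/2452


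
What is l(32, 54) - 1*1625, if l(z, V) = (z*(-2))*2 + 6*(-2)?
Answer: -1765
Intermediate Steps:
l(z, V) = -12 - 4*z (l(z, V) = -2*z*2 - 12 = -4*z - 12 = -12 - 4*z)
l(32, 54) - 1*1625 = (-12 - 4*32) - 1*1625 = (-12 - 128) - 1625 = -140 - 1625 = -1765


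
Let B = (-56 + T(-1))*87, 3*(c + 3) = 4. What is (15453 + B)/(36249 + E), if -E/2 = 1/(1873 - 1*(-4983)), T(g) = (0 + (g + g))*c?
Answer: 5323684/17751653 ≈ 0.29990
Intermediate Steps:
c = -5/3 (c = -3 + (⅓)*4 = -3 + 4/3 = -5/3 ≈ -1.6667)
T(g) = -10*g/3 (T(g) = (0 + (g + g))*(-5/3) = (0 + 2*g)*(-5/3) = (2*g)*(-5/3) = -10*g/3)
B = -4582 (B = (-56 - 10/3*(-1))*87 = (-56 + 10/3)*87 = -158/3*87 = -4582)
E = -1/3428 (E = -2/(1873 - 1*(-4983)) = -2/(1873 + 4983) = -2/6856 = -2*1/6856 = -1/3428 ≈ -0.00029172)
(15453 + B)/(36249 + E) = (15453 - 4582)/(36249 - 1/3428) = 10871/(124261571/3428) = 10871*(3428/124261571) = 5323684/17751653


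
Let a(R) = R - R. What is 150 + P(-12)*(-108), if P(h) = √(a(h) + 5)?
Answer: 150 - 108*√5 ≈ -91.495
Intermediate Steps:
a(R) = 0
P(h) = √5 (P(h) = √(0 + 5) = √5)
150 + P(-12)*(-108) = 150 + √5*(-108) = 150 - 108*√5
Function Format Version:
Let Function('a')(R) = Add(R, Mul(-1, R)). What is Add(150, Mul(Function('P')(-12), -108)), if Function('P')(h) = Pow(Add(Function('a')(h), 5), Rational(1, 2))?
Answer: Add(150, Mul(-108, Pow(5, Rational(1, 2)))) ≈ -91.495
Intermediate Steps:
Function('a')(R) = 0
Function('P')(h) = Pow(5, Rational(1, 2)) (Function('P')(h) = Pow(Add(0, 5), Rational(1, 2)) = Pow(5, Rational(1, 2)))
Add(150, Mul(Function('P')(-12), -108)) = Add(150, Mul(Pow(5, Rational(1, 2)), -108)) = Add(150, Mul(-108, Pow(5, Rational(1, 2))))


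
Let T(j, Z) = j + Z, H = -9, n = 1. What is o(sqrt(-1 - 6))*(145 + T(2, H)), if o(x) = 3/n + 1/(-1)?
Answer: 276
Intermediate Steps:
T(j, Z) = Z + j
o(x) = 2 (o(x) = 3/1 + 1/(-1) = 3*1 + 1*(-1) = 3 - 1 = 2)
o(sqrt(-1 - 6))*(145 + T(2, H)) = 2*(145 + (-9 + 2)) = 2*(145 - 7) = 2*138 = 276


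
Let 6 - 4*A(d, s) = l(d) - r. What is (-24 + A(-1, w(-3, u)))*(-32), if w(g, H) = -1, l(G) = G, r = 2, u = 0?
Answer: 696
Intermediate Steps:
A(d, s) = 2 - d/4 (A(d, s) = 3/2 - (d - 1*2)/4 = 3/2 - (d - 2)/4 = 3/2 - (-2 + d)/4 = 3/2 + (½ - d/4) = 2 - d/4)
(-24 + A(-1, w(-3, u)))*(-32) = (-24 + (2 - ¼*(-1)))*(-32) = (-24 + (2 + ¼))*(-32) = (-24 + 9/4)*(-32) = -87/4*(-32) = 696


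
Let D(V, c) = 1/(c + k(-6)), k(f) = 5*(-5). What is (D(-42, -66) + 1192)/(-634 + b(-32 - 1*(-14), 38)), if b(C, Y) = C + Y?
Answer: -108471/55874 ≈ -1.9414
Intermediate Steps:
k(f) = -25
D(V, c) = 1/(-25 + c) (D(V, c) = 1/(c - 25) = 1/(-25 + c))
(D(-42, -66) + 1192)/(-634 + b(-32 - 1*(-14), 38)) = (1/(-25 - 66) + 1192)/(-634 + ((-32 - 1*(-14)) + 38)) = (1/(-91) + 1192)/(-634 + ((-32 + 14) + 38)) = (-1/91 + 1192)/(-634 + (-18 + 38)) = 108471/(91*(-634 + 20)) = (108471/91)/(-614) = (108471/91)*(-1/614) = -108471/55874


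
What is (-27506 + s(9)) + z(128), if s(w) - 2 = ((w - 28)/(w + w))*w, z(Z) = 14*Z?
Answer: -51443/2 ≈ -25722.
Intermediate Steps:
s(w) = -12 + w/2 (s(w) = 2 + ((w - 28)/(w + w))*w = 2 + ((-28 + w)/((2*w)))*w = 2 + ((-28 + w)*(1/(2*w)))*w = 2 + ((-28 + w)/(2*w))*w = 2 + (-14 + w/2) = -12 + w/2)
(-27506 + s(9)) + z(128) = (-27506 + (-12 + (½)*9)) + 14*128 = (-27506 + (-12 + 9/2)) + 1792 = (-27506 - 15/2) + 1792 = -55027/2 + 1792 = -51443/2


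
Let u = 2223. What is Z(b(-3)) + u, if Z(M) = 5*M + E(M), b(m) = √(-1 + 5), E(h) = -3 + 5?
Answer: 2235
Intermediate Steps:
E(h) = 2
b(m) = 2 (b(m) = √4 = 2)
Z(M) = 2 + 5*M (Z(M) = 5*M + 2 = 2 + 5*M)
Z(b(-3)) + u = (2 + 5*2) + 2223 = (2 + 10) + 2223 = 12 + 2223 = 2235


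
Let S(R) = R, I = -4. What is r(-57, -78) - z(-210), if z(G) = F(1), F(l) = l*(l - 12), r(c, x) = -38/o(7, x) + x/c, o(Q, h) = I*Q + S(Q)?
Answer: 5657/399 ≈ 14.178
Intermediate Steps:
o(Q, h) = -3*Q (o(Q, h) = -4*Q + Q = -3*Q)
r(c, x) = 38/21 + x/c (r(c, x) = -38/((-3*7)) + x/c = -38/(-21) + x/c = -38*(-1/21) + x/c = 38/21 + x/c)
F(l) = l*(-12 + l)
z(G) = -11 (z(G) = 1*(-12 + 1) = 1*(-11) = -11)
r(-57, -78) - z(-210) = (38/21 - 78/(-57)) - 1*(-11) = (38/21 - 78*(-1/57)) + 11 = (38/21 + 26/19) + 11 = 1268/399 + 11 = 5657/399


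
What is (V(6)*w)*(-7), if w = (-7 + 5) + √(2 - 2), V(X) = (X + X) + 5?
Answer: 238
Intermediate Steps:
V(X) = 5 + 2*X (V(X) = 2*X + 5 = 5 + 2*X)
w = -2 (w = -2 + √0 = -2 + 0 = -2)
(V(6)*w)*(-7) = ((5 + 2*6)*(-2))*(-7) = ((5 + 12)*(-2))*(-7) = (17*(-2))*(-7) = -34*(-7) = 238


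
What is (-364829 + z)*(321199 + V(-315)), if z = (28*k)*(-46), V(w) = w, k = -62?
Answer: -91443276132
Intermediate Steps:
z = 79856 (z = (28*(-62))*(-46) = -1736*(-46) = 79856)
(-364829 + z)*(321199 + V(-315)) = (-364829 + 79856)*(321199 - 315) = -284973*320884 = -91443276132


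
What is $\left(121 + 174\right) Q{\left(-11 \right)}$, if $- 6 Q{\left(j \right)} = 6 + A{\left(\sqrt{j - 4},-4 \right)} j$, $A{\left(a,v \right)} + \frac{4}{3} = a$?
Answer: $- \frac{9145}{9} + \frac{3245 i \sqrt{15}}{6} \approx -1016.1 + 2094.6 i$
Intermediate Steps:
$A{\left(a,v \right)} = - \frac{4}{3} + a$
$Q{\left(j \right)} = -1 - \frac{j \left(- \frac{4}{3} + \sqrt{-4 + j}\right)}{6}$ ($Q{\left(j \right)} = - \frac{6 + \left(- \frac{4}{3} + \sqrt{j - 4}\right) j}{6} = - \frac{6 + \left(- \frac{4}{3} + \sqrt{-4 + j}\right) j}{6} = - \frac{6 + j \left(- \frac{4}{3} + \sqrt{-4 + j}\right)}{6} = -1 - \frac{j \left(- \frac{4}{3} + \sqrt{-4 + j}\right)}{6}$)
$\left(121 + 174\right) Q{\left(-11 \right)} = \left(121 + 174\right) \left(-1 - - \frac{11 \left(-4 + 3 \sqrt{-4 - 11}\right)}{18}\right) = 295 \left(-1 - - \frac{11 \left(-4 + 3 \sqrt{-15}\right)}{18}\right) = 295 \left(-1 - - \frac{11 \left(-4 + 3 i \sqrt{15}\right)}{18}\right) = 295 \left(-1 - \left(\frac{22}{9} - \frac{11 i \sqrt{15}}{6}\right)\right) = 295 \left(- \frac{31}{9} + \frac{11 i \sqrt{15}}{6}\right) = - \frac{9145}{9} + \frac{3245 i \sqrt{15}}{6}$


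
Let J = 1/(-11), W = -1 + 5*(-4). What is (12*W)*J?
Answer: 252/11 ≈ 22.909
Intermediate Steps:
W = -21 (W = -1 - 20 = -21)
J = -1/11 ≈ -0.090909
(12*W)*J = (12*(-21))*(-1/11) = -252*(-1/11) = 252/11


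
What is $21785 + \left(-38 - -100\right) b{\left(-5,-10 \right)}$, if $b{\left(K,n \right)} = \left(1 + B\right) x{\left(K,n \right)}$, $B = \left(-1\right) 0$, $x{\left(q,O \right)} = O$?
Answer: $21165$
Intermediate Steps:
$B = 0$
$b{\left(K,n \right)} = n$ ($b{\left(K,n \right)} = \left(1 + 0\right) n = 1 n = n$)
$21785 + \left(-38 - -100\right) b{\left(-5,-10 \right)} = 21785 + \left(-38 - -100\right) \left(-10\right) = 21785 + \left(-38 + 100\right) \left(-10\right) = 21785 + 62 \left(-10\right) = 21785 - 620 = 21165$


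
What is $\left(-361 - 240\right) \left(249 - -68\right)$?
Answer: $-190517$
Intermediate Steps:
$\left(-361 - 240\right) \left(249 - -68\right) = - 601 \left(249 + 68\right) = \left(-601\right) 317 = -190517$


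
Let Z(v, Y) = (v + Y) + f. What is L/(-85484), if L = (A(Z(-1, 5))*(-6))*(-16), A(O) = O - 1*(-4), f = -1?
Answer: -24/3053 ≈ -0.0078611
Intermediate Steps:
Z(v, Y) = -1 + Y + v (Z(v, Y) = (v + Y) - 1 = (Y + v) - 1 = -1 + Y + v)
A(O) = 4 + O (A(O) = O + 4 = 4 + O)
L = 672 (L = ((4 + (-1 + 5 - 1))*(-6))*(-16) = ((4 + 3)*(-6))*(-16) = (7*(-6))*(-16) = -42*(-16) = 672)
L/(-85484) = 672/(-85484) = 672*(-1/85484) = -24/3053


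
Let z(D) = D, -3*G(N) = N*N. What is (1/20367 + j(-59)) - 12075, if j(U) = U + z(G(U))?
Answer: -270765686/20367 ≈ -13294.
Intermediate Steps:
G(N) = -N²/3 (G(N) = -N*N/3 = -N²/3)
j(U) = U - U²/3
(1/20367 + j(-59)) - 12075 = (1/20367 + (⅓)*(-59)*(3 - 1*(-59))) - 12075 = (1/20367 + (⅓)*(-59)*(3 + 59)) - 12075 = (1/20367 + (⅓)*(-59)*62) - 12075 = (1/20367 - 3658/3) - 12075 = -24834161/20367 - 12075 = -270765686/20367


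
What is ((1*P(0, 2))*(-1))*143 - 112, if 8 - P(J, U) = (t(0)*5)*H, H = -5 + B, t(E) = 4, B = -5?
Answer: -29856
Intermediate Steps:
H = -10 (H = -5 - 5 = -10)
P(J, U) = 208 (P(J, U) = 8 - 4*5*(-10) = 8 - 20*(-10) = 8 - 1*(-200) = 8 + 200 = 208)
((1*P(0, 2))*(-1))*143 - 112 = ((1*208)*(-1))*143 - 112 = (208*(-1))*143 - 112 = -208*143 - 112 = -29744 - 112 = -29856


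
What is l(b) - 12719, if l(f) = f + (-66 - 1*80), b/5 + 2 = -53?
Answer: -13140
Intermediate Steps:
b = -275 (b = -10 + 5*(-53) = -10 - 265 = -275)
l(f) = -146 + f (l(f) = f + (-66 - 80) = f - 146 = -146 + f)
l(b) - 12719 = (-146 - 275) - 12719 = -421 - 12719 = -13140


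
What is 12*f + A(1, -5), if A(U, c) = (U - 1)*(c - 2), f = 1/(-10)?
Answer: -6/5 ≈ -1.2000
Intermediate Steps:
f = -⅒ ≈ -0.10000
A(U, c) = (-1 + U)*(-2 + c)
12*f + A(1, -5) = 12*(-⅒) + (2 - 1*(-5) - 2*1 + 1*(-5)) = -6/5 + (2 + 5 - 2 - 5) = -6/5 + 0 = -6/5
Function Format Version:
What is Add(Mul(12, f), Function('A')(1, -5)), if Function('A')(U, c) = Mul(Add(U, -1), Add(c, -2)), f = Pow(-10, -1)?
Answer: Rational(-6, 5) ≈ -1.2000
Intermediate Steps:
f = Rational(-1, 10) ≈ -0.10000
Function('A')(U, c) = Mul(Add(-1, U), Add(-2, c))
Add(Mul(12, f), Function('A')(1, -5)) = Add(Mul(12, Rational(-1, 10)), Add(2, Mul(-1, -5), Mul(-2, 1), Mul(1, -5))) = Add(Rational(-6, 5), Add(2, 5, -2, -5)) = Add(Rational(-6, 5), 0) = Rational(-6, 5)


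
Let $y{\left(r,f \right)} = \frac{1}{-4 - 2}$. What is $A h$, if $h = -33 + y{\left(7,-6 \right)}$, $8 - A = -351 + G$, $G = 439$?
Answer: $\frac{7960}{3} \approx 2653.3$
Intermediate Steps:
$y{\left(r,f \right)} = - \frac{1}{6}$ ($y{\left(r,f \right)} = \frac{1}{-6} = - \frac{1}{6}$)
$A = -80$ ($A = 8 - \left(-351 + 439\right) = 8 - 88 = -80$)
$h = - \frac{199}{6}$ ($h = -33 - \frac{1}{6} = - \frac{199}{6} \approx -33.167$)
$A h = \left(-80\right) \left(- \frac{199}{6}\right) = \frac{7960}{3}$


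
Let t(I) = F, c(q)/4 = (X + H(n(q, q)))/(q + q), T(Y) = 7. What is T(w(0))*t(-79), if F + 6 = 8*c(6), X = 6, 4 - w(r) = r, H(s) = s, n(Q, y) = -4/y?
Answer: 518/9 ≈ 57.556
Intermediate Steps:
w(r) = 4 - r
c(q) = 2*(6 - 4/q)/q (c(q) = 4*((6 - 4/q)/(q + q)) = 4*((6 - 4/q)/((2*q))) = 4*((6 - 4/q)*(1/(2*q))) = 4*((6 - 4/q)/(2*q)) = 2*(6 - 4/q)/q)
F = 74/9 (F = -6 + 8*(4*(-2 + 3*6)/6²) = -6 + 8*(4*(1/36)*(-2 + 18)) = -6 + 8*(4*(1/36)*16) = -6 + 8*(16/9) = -6 + 128/9 = 74/9 ≈ 8.2222)
t(I) = 74/9
T(w(0))*t(-79) = 7*(74/9) = 518/9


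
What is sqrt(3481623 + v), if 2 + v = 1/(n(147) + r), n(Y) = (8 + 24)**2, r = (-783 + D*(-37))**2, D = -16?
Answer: sqrt(4897335226203030)/37505 ≈ 1865.9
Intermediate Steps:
r = 36481 (r = (-783 - 16*(-37))**2 = (-783 + 592)**2 = (-191)**2 = 36481)
n(Y) = 1024 (n(Y) = 32**2 = 1024)
v = -75009/37505 (v = -2 + 1/(1024 + 36481) = -2 + 1/37505 = -75009/37505 ≈ -2.0000)
sqrt(3481623 + v) = sqrt(3481623 - 75009/37505) = sqrt(130578195606/37505) = sqrt(4897335226203030)/37505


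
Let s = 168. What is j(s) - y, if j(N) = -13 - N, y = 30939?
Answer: -31120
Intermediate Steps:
j(s) - y = (-13 - 1*168) - 1*30939 = (-13 - 168) - 30939 = -181 - 30939 = -31120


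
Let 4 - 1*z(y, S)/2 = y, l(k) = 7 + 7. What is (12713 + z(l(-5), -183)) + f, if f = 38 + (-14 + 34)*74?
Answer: 14211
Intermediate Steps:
l(k) = 14
f = 1518 (f = 38 + 20*74 = 38 + 1480 = 1518)
z(y, S) = 8 - 2*y
(12713 + z(l(-5), -183)) + f = (12713 + (8 - 2*14)) + 1518 = (12713 + (8 - 28)) + 1518 = (12713 - 20) + 1518 = 12693 + 1518 = 14211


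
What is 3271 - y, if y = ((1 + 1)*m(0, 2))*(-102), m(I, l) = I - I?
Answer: 3271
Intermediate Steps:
m(I, l) = 0
y = 0 (y = ((1 + 1)*0)*(-102) = (2*0)*(-102) = 0*(-102) = 0)
3271 - y = 3271 - 1*0 = 3271 + 0 = 3271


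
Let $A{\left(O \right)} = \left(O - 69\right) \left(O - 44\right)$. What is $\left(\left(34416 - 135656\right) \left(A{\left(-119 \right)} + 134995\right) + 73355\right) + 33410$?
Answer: $-16769185595$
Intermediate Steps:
$A{\left(O \right)} = \left(-69 + O\right) \left(-44 + O\right)$
$\left(\left(34416 - 135656\right) \left(A{\left(-119 \right)} + 134995\right) + 73355\right) + 33410 = \left(\left(34416 - 135656\right) \left(\left(3036 + \left(-119\right)^{2} - -13447\right) + 134995\right) + 73355\right) + 33410 = \left(- 101240 \left(\left(3036 + 14161 + 13447\right) + 134995\right) + 73355\right) + 33410 = \left(- 101240 \left(30644 + 134995\right) + 73355\right) + 33410 = \left(\left(-101240\right) 165639 + 73355\right) + 33410 = \left(-16769292360 + 73355\right) + 33410 = -16769219005 + 33410 = -16769185595$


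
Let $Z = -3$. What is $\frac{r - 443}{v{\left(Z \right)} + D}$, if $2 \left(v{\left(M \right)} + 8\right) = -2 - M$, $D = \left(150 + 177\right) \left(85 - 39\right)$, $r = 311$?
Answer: $- \frac{88}{10023} \approx -0.0087798$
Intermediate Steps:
$D = 15042$ ($D = 327 \cdot 46 = 15042$)
$v{\left(M \right)} = -9 - \frac{M}{2}$ ($v{\left(M \right)} = -8 + \frac{-2 - M}{2} = -8 - \left(1 + \frac{M}{2}\right) = -9 - \frac{M}{2}$)
$\frac{r - 443}{v{\left(Z \right)} + D} = \frac{311 - 443}{\left(-9 - - \frac{3}{2}\right) + 15042} = - \frac{132}{\left(-9 + \frac{3}{2}\right) + 15042} = - \frac{132}{- \frac{15}{2} + 15042} = - \frac{132}{\frac{30069}{2}} = \left(-132\right) \frac{2}{30069} = - \frac{88}{10023}$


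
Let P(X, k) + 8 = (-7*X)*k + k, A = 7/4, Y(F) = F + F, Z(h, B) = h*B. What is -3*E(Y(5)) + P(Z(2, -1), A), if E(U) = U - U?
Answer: 73/4 ≈ 18.250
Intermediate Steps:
Z(h, B) = B*h
Y(F) = 2*F
A = 7/4 (A = 7*(¼) = 7/4 ≈ 1.7500)
E(U) = 0
P(X, k) = -8 + k - 7*X*k (P(X, k) = -8 + ((-7*X)*k + k) = -8 + (-7*X*k + k) = -8 + (k - 7*X*k) = -8 + k - 7*X*k)
-3*E(Y(5)) + P(Z(2, -1), A) = -3*0 + (-8 + 7/4 - 7*(-1*2)*7/4) = 0 + (-8 + 7/4 - 7*(-2)*7/4) = 0 + (-8 + 7/4 + 49/2) = 0 + 73/4 = 73/4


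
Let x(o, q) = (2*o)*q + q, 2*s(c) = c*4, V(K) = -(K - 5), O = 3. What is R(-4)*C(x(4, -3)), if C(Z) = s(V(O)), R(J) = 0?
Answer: 0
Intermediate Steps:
V(K) = 5 - K (V(K) = -(-5 + K) = 5 - K)
s(c) = 2*c (s(c) = (c*4)/2 = (4*c)/2 = 2*c)
x(o, q) = q + 2*o*q (x(o, q) = 2*o*q + q = q + 2*o*q)
C(Z) = 4 (C(Z) = 2*(5 - 1*3) = 2*(5 - 3) = 2*2 = 4)
R(-4)*C(x(4, -3)) = 0*4 = 0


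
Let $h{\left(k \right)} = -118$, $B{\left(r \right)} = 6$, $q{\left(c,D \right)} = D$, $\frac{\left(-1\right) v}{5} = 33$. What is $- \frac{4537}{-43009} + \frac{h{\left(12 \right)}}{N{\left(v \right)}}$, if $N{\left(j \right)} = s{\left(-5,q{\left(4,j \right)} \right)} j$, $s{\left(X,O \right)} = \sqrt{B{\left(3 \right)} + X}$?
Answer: $\frac{5823667}{7096485} \approx 0.82064$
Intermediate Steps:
$v = -165$ ($v = \left(-5\right) 33 = -165$)
$s{\left(X,O \right)} = \sqrt{6 + X}$
$N{\left(j \right)} = j$ ($N{\left(j \right)} = \sqrt{6 - 5} j = \sqrt{1} j = 1 j = j$)
$- \frac{4537}{-43009} + \frac{h{\left(12 \right)}}{N{\left(v \right)}} = - \frac{4537}{-43009} - \frac{118}{-165} = \left(-4537\right) \left(- \frac{1}{43009}\right) - - \frac{118}{165} = \frac{4537}{43009} + \frac{118}{165} = \frac{5823667}{7096485}$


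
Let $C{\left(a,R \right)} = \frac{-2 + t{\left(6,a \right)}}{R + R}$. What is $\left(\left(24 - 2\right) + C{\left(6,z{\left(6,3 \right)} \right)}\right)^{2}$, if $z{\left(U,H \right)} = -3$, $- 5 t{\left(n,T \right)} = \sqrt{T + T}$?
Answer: $\frac{\left(335 + \sqrt{3}\right)^{2}}{225} \approx 503.95$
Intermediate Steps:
$t{\left(n,T \right)} = - \frac{\sqrt{2} \sqrt{T}}{5}$ ($t{\left(n,T \right)} = - \frac{\sqrt{T + T}}{5} = - \frac{\sqrt{2 T}}{5} = - \frac{\sqrt{2} \sqrt{T}}{5}$)
$C{\left(a,R \right)} = \frac{-2 - \frac{\sqrt{2} \sqrt{a}}{5}}{2 R}$ ($C{\left(a,R \right)} = \frac{-2 - \frac{\sqrt{2} \sqrt{a}}{5}}{R + R} = \frac{-2 - \frac{\sqrt{2} \sqrt{a}}{5}}{2 R}$)
$\left(\left(24 - 2\right) + C{\left(6,z{\left(6,3 \right)} \right)}\right)^{2} = \left(\left(24 - 2\right) + \frac{-10 - \sqrt{2} \sqrt{6}}{10 \left(-3\right)}\right)^{2} = \left(\left(24 - 2\right) + \frac{1}{10} \left(- \frac{1}{3}\right) \left(-10 - 2 \sqrt{3}\right)\right)^{2} = \left(22 + \left(\frac{1}{3} + \frac{\sqrt{3}}{15}\right)\right)^{2} = \left(\frac{67}{3} + \frac{\sqrt{3}}{15}\right)^{2}$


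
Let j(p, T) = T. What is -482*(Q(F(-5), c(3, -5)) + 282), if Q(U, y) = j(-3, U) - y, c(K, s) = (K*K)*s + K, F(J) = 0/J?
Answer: -156168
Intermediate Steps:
F(J) = 0
c(K, s) = K + s*K**2 (c(K, s) = K**2*s + K = s*K**2 + K = K + s*K**2)
Q(U, y) = U - y
-482*(Q(F(-5), c(3, -5)) + 282) = -482*((0 - 3*(1 + 3*(-5))) + 282) = -482*((0 - 3*(1 - 15)) + 282) = -482*((0 - 3*(-14)) + 282) = -482*((0 - 1*(-42)) + 282) = -482*((0 + 42) + 282) = -482*(42 + 282) = -482*324 = -156168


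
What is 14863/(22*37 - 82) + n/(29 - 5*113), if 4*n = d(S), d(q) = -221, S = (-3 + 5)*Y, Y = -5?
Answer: 8007011/392352 ≈ 20.408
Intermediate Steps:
S = -10 (S = (-3 + 5)*(-5) = 2*(-5) = -10)
n = -221/4 (n = (¼)*(-221) = -221/4 ≈ -55.250)
14863/(22*37 - 82) + n/(29 - 5*113) = 14863/(22*37 - 82) - 221/(4*(29 - 5*113)) = 14863/(814 - 82) - 221/(4*(29 - 565)) = 14863/732 - 221/4/(-536) = 14863*(1/732) - 221/4*(-1/536) = 14863/732 + 221/2144 = 8007011/392352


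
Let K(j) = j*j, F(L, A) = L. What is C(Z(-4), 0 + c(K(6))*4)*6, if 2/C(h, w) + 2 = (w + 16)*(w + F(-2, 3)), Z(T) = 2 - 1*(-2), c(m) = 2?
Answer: 6/71 ≈ 0.084507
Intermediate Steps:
K(j) = j²
Z(T) = 4 (Z(T) = 2 + 2 = 4)
C(h, w) = 2/(-2 + (-2 + w)*(16 + w)) (C(h, w) = 2/(-2 + (w + 16)*(w - 2)) = 2/(-2 + (16 + w)*(-2 + w)) = 2/(-2 + (-2 + w)*(16 + w)))
C(Z(-4), 0 + c(K(6))*4)*6 = (2/(-34 + (0 + 2*4)² + 14*(0 + 2*4)))*6 = (2/(-34 + (0 + 8)² + 14*(0 + 8)))*6 = (2/(-34 + 8² + 14*8))*6 = (2/(-34 + 64 + 112))*6 = (2/142)*6 = (2*(1/142))*6 = (1/71)*6 = 6/71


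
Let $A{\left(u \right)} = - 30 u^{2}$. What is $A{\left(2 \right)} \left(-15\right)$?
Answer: $1800$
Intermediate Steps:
$A{\left(2 \right)} \left(-15\right) = - 30 \cdot 2^{2} \left(-15\right) = \left(-30\right) 4 \left(-15\right) = \left(-120\right) \left(-15\right) = 1800$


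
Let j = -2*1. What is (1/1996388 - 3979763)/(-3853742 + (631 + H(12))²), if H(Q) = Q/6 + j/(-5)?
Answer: 28375539628725/24616508150924 ≈ 1.1527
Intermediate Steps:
j = -2
H(Q) = ⅖ + Q/6 (H(Q) = Q/6 - 2/(-5) = Q*(⅙) - 2*(-⅕) = Q/6 + ⅖ = ⅖ + Q/6)
(1/1996388 - 3979763)/(-3853742 + (631 + H(12))²) = (1/1996388 - 3979763)/(-3853742 + (631 + (⅖ + (⅙)*12))²) = (1/1996388 - 3979763)/(-3853742 + (631 + (⅖ + 2))²) = -7945151096043/(1996388*(-3853742 + (631 + 12/5)²)) = -7945151096043/(1996388*(-3853742 + (3167/5)²)) = -7945151096043/(1996388*(-3853742 + 10029889/25)) = -7945151096043/(1996388*(-86313661/25)) = -7945151096043/1996388*(-25/86313661) = 28375539628725/24616508150924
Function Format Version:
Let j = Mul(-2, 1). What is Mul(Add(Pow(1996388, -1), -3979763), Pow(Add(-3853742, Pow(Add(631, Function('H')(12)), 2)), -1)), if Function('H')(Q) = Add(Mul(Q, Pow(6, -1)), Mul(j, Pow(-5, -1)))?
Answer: Rational(28375539628725, 24616508150924) ≈ 1.1527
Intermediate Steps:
j = -2
Function('H')(Q) = Add(Rational(2, 5), Mul(Rational(1, 6), Q)) (Function('H')(Q) = Add(Mul(Q, Pow(6, -1)), Mul(-2, Pow(-5, -1))) = Add(Mul(Q, Rational(1, 6)), Mul(-2, Rational(-1, 5))) = Add(Mul(Rational(1, 6), Q), Rational(2, 5)) = Add(Rational(2, 5), Mul(Rational(1, 6), Q)))
Mul(Add(Pow(1996388, -1), -3979763), Pow(Add(-3853742, Pow(Add(631, Function('H')(12)), 2)), -1)) = Mul(Add(Pow(1996388, -1), -3979763), Pow(Add(-3853742, Pow(Add(631, Add(Rational(2, 5), Mul(Rational(1, 6), 12))), 2)), -1)) = Mul(Add(Rational(1, 1996388), -3979763), Pow(Add(-3853742, Pow(Add(631, Add(Rational(2, 5), 2)), 2)), -1)) = Mul(Rational(-7945151096043, 1996388), Pow(Add(-3853742, Pow(Add(631, Rational(12, 5)), 2)), -1)) = Mul(Rational(-7945151096043, 1996388), Pow(Add(-3853742, Pow(Rational(3167, 5), 2)), -1)) = Mul(Rational(-7945151096043, 1996388), Pow(Add(-3853742, Rational(10029889, 25)), -1)) = Mul(Rational(-7945151096043, 1996388), Pow(Rational(-86313661, 25), -1)) = Mul(Rational(-7945151096043, 1996388), Rational(-25, 86313661)) = Rational(28375539628725, 24616508150924)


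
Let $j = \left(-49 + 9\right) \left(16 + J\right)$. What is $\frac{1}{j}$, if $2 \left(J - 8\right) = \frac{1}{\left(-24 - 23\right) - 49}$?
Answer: $- \frac{24}{23035} \approx -0.0010419$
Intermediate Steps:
$J = \frac{1535}{192}$ ($J = 8 + \frac{1}{2 \left(\left(-24 - 23\right) - 49\right)} = 8 + \frac{1}{2 \left(-47 - 49\right)} = 8 + \frac{1}{2 \left(-96\right)} = 8 + \frac{1}{2} \left(- \frac{1}{96}\right) = 8 - \frac{1}{192} = \frac{1535}{192} \approx 7.9948$)
$j = - \frac{23035}{24}$ ($j = \left(-49 + 9\right) \left(16 + \frac{1535}{192}\right) = \left(-40\right) \frac{4607}{192} = - \frac{23035}{24} \approx -959.79$)
$\frac{1}{j} = \frac{1}{- \frac{23035}{24}} = - \frac{24}{23035}$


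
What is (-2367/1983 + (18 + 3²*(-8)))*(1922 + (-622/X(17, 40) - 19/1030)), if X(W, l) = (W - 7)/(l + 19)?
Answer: 65678630199/680830 ≈ 96469.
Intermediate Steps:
X(W, l) = (-7 + W)/(19 + l)
(-2367/1983 + (18 + 3²*(-8)))*(1922 + (-622/X(17, 40) - 19/1030)) = (-2367/1983 + (18 + 3²*(-8)))*(1922 + (-622*(19 + 40)/(-7 + 17) - 19/1030)) = (-2367*1/1983 + (18 + 9*(-8)))*(1922 + (-622/(10/59) - 19*1/1030)) = (-789/661 + (18 - 72))*(1922 + (-622/((1/59)*10) - 19/1030)) = (-789/661 - 54)*(1922 + (-622/10/59 - 19/1030)) = -36483*(1922 + (-622*59/10 - 19/1030))/661 = -36483*(1922 + (-18349/5 - 19/1030))/661 = -36483*(1922 - 3779913/1030)/661 = -36483/661*(-1800253/1030) = 65678630199/680830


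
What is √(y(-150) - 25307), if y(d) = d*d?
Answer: I*√2807 ≈ 52.981*I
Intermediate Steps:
y(d) = d²
√(y(-150) - 25307) = √((-150)² - 25307) = √(22500 - 25307) = √(-2807) = I*√2807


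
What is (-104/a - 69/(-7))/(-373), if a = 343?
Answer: -3277/127939 ≈ -0.025614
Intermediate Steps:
(-104/a - 69/(-7))/(-373) = (-104/343 - 69/(-7))/(-373) = (-104*1/343 - 69*(-⅐))*(-1/373) = (-104/343 + 69/7)*(-1/373) = (3277/343)*(-1/373) = -3277/127939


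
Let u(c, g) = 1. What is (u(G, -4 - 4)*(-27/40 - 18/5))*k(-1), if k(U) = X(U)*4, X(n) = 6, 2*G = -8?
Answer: -513/5 ≈ -102.60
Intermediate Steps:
G = -4 (G = (1/2)*(-8) = -4)
k(U) = 24 (k(U) = 6*4 = 24)
(u(G, -4 - 4)*(-27/40 - 18/5))*k(-1) = (1*(-27/40 - 18/5))*24 = (1*(-171/40))*24 = -171/40*24 = -513/5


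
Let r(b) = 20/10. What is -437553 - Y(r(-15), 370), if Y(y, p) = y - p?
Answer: -437185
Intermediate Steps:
r(b) = 2 (r(b) = 20*(⅒) = 2)
-437553 - Y(r(-15), 370) = -437553 - (2 - 1*370) = -437553 - (2 - 370) = -437553 - 1*(-368) = -437553 + 368 = -437185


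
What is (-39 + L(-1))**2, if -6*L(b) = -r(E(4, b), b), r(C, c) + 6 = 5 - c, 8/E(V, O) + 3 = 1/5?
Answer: 1521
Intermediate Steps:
E(V, O) = -20/7 (E(V, O) = 8/(-3 + 1/5) = 8/(-14/5) = 8*(-5/14) = -20/7)
r(C, c) = -1 - c (r(C, c) = -6 + (5 - c) = -1 - c)
L(b) = -1/6 - b/6 (L(b) = -(-1)*(-1 - b)/6 = -(1 + b)/6 = -1/6 - b/6)
(-39 + L(-1))**2 = (-39 + (-1/6 - 1/6*(-1)))**2 = (-39 + (-1/6 + 1/6))**2 = (-39 + 0)**2 = (-39)**2 = 1521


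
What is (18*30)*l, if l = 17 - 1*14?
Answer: 1620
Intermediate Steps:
l = 3 (l = 17 - 14 = 3)
(18*30)*l = (18*30)*3 = 540*3 = 1620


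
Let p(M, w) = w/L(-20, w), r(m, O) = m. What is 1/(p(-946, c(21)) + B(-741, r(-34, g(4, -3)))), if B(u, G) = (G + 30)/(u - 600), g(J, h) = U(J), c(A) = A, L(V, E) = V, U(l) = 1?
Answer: -26820/28081 ≈ -0.95509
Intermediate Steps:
g(J, h) = 1
B(u, G) = (30 + G)/(-600 + u)
p(M, w) = -w/20 (p(M, w) = w/(-20) = w*(-1/20) = -w/20)
1/(p(-946, c(21)) + B(-741, r(-34, g(4, -3)))) = 1/(-1/20*21 + (30 - 34)/(-600 - 741)) = 1/(-21/20 - 4/(-1341)) = 1/(-21/20 - 1/1341*(-4)) = 1/(-21/20 + 4/1341) = 1/(-28081/26820) = -26820/28081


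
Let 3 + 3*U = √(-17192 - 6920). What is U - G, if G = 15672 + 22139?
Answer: -37812 + 4*I*√1507/3 ≈ -37812.0 + 51.76*I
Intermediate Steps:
U = -1 + 4*I*√1507/3 (U = -1 + √(-17192 - 6920)/3 = -1 + √(-24112)/3 = -1 + (4*I*√1507)/3 = -1 + 4*I*√1507/3 ≈ -1.0 + 51.76*I)
G = 37811
U - G = (-1 + 4*I*√1507/3) - 1*37811 = (-1 + 4*I*√1507/3) - 37811 = -37812 + 4*I*√1507/3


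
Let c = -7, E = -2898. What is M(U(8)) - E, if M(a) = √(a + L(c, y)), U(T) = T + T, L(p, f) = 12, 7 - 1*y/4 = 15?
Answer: 2898 + 2*√7 ≈ 2903.3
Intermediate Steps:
y = -32 (y = 28 - 4*15 = 28 - 60 = -32)
U(T) = 2*T
M(a) = √(12 + a) (M(a) = √(a + 12) = √(12 + a))
M(U(8)) - E = √(12 + 2*8) - 1*(-2898) = √(12 + 16) + 2898 = √28 + 2898 = 2*√7 + 2898 = 2898 + 2*√7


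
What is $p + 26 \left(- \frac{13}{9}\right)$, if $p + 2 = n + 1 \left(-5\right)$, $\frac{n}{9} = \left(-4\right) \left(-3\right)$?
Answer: $\frac{571}{9} \approx 63.444$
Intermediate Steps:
$n = 108$ ($n = 9 \left(\left(-4\right) \left(-3\right)\right) = 9 \cdot 12 = 108$)
$p = 101$ ($p = -2 + \left(108 + 1 \left(-5\right)\right) = -2 + \left(108 - 5\right) = -2 + 103 = 101$)
$p + 26 \left(- \frac{13}{9}\right) = 101 + 26 \left(- \frac{13}{9}\right) = 101 - \frac{338}{9} = \frac{571}{9}$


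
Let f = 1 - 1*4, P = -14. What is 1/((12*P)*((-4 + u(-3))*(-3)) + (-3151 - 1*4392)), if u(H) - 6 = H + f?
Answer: -1/9559 ≈ -0.00010461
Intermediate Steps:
f = -3 (f = 1 - 4 = -3)
u(H) = 3 + H (u(H) = 6 + (H - 3) = 6 + (-3 + H) = 3 + H)
1/((12*P)*((-4 + u(-3))*(-3)) + (-3151 - 1*4392)) = 1/((12*(-14))*((-4 + (3 - 3))*(-3)) + (-3151 - 1*4392)) = 1/(-168*(-4 + 0)*(-3) + (-3151 - 4392)) = 1/(-(-672)*(-3) - 7543) = 1/(-168*12 - 7543) = 1/(-2016 - 7543) = 1/(-9559) = -1/9559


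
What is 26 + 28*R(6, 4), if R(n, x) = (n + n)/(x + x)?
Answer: 68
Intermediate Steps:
R(n, x) = n/x (R(n, x) = (2*n)/((2*x)) = (2*n)*(1/(2*x)) = n/x)
26 + 28*R(6, 4) = 26 + 28*(6/4) = 26 + 28*(6*(1/4)) = 26 + 28*(3/2) = 26 + 42 = 68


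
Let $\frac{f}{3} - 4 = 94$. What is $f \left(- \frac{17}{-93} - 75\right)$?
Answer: $- \frac{681884}{31} \approx -21996.0$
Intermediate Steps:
$f = 294$ ($f = 12 + 3 \cdot 94 = 12 + 282 = 294$)
$f \left(- \frac{17}{-93} - 75\right) = 294 \left(- \frac{17}{-93} - 75\right) = 294 \left(\left(-17\right) \left(- \frac{1}{93}\right) - 75\right) = 294 \left(\frac{17}{93} - 75\right) = 294 \left(- \frac{6958}{93}\right) = - \frac{681884}{31}$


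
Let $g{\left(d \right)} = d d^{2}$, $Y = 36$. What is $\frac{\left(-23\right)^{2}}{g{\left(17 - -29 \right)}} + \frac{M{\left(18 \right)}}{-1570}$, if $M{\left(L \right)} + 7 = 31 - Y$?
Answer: $\frac{1889}{144440} \approx 0.013078$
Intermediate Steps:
$g{\left(d \right)} = d^{3}$
$M{\left(L \right)} = -12$ ($M{\left(L \right)} = -7 + \left(31 - 36\right) = -7 - 5 = -12$)
$\frac{\left(-23\right)^{2}}{g{\left(17 - -29 \right)}} + \frac{M{\left(18 \right)}}{-1570} = \frac{\left(-23\right)^{2}}{\left(17 - -29\right)^{3}} - \frac{12}{-1570} = \frac{529}{\left(17 + 29\right)^{3}} - - \frac{6}{785} = \frac{529}{46^{3}} + \frac{6}{785} = \frac{529}{97336} + \frac{6}{785} = 529 \cdot \frac{1}{97336} + \frac{6}{785} = \frac{1}{184} + \frac{6}{785} = \frac{1889}{144440}$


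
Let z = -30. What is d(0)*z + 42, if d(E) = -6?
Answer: 222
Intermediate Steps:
d(0)*z + 42 = -6*(-30) + 42 = 180 + 42 = 222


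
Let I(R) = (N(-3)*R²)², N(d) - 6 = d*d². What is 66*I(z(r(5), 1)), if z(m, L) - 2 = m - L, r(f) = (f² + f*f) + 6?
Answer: 307242965106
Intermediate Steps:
r(f) = 6 + 2*f² (r(f) = (f² + f²) + 6 = 2*f² + 6 = 6 + 2*f²)
N(d) = 6 + d³ (N(d) = 6 + d*d² = 6 + d³)
z(m, L) = 2 + m - L (z(m, L) = 2 + (m - L) = 2 + m - L)
I(R) = 441*R⁴ (I(R) = ((6 + (-3)³)*R²)² = ((6 - 27)*R²)² = (-21*R²)² = 441*R⁴)
66*I(z(r(5), 1)) = 66*(441*(2 + (6 + 2*5²) - 1*1)⁴) = 66*(441*(2 + (6 + 2*25) - 1)⁴) = 66*(441*(2 + (6 + 50) - 1)⁴) = 66*(441*(2 + 56 - 1)⁴) = 66*(441*57⁴) = 66*(441*10556001) = 66*4655196441 = 307242965106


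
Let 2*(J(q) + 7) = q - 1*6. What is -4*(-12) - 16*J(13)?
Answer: 104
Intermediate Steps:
J(q) = -10 + q/2 (J(q) = -7 + (q - 1*6)/2 = -7 + (q - 6)/2 = -7 + (-6 + q)/2 = -7 + (-3 + q/2) = -10 + q/2)
-4*(-12) - 16*J(13) = -4*(-12) - 16*(-10 + (½)*13) = 48 - 16*(-10 + 13/2) = 48 - 16*(-7/2) = 48 + 56 = 104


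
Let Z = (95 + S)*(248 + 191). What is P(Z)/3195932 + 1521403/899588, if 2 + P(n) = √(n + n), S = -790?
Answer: 1215574683355/718755519004 + I*√610210/3195932 ≈ 1.6912 + 0.00024442*I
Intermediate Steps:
Z = -305105 (Z = (95 - 790)*(248 + 191) = -695*439 = -305105)
P(n) = -2 + √2*√n (P(n) = -2 + √(n + n) = -2 + √(2*n) = -2 + √2*√n)
P(Z)/3195932 + 1521403/899588 = (-2 + √2*√(-305105))/3195932 + 1521403/899588 = (-2 + √2*(I*√305105))*(1/3195932) + 1521403*(1/899588) = (-2 + I*√610210)*(1/3195932) + 1521403/899588 = (-1/1597966 + I*√610210/3195932) + 1521403/899588 = 1215574683355/718755519004 + I*√610210/3195932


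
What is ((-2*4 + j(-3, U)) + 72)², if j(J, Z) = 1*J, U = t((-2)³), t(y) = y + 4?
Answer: 3721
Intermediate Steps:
t(y) = 4 + y
U = -4 (U = 4 + (-2)³ = 4 - 8 = -4)
j(J, Z) = J
((-2*4 + j(-3, U)) + 72)² = ((-2*4 - 3) + 72)² = ((-8 - 3) + 72)² = (-11 + 72)² = 61² = 3721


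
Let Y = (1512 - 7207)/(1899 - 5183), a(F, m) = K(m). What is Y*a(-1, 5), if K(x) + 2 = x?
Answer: 17085/3284 ≈ 5.2025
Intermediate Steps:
K(x) = -2 + x
a(F, m) = -2 + m
Y = 5695/3284 (Y = -5695/(-3284) = -5695*(-1/3284) = 5695/3284 ≈ 1.7342)
Y*a(-1, 5) = 5695*(-2 + 5)/3284 = (5695/3284)*3 = 17085/3284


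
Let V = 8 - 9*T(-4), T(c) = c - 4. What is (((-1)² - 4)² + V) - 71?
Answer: 18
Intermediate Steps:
T(c) = -4 + c
V = 80 (V = 8 - 9*(-4 - 4) = 8 - 9*(-8) = 8 + 72 = 80)
(((-1)² - 4)² + V) - 71 = (((-1)² - 4)² + 80) - 71 = ((1 - 4)² + 80) - 71 = ((-3)² + 80) - 71 = (9 + 80) - 71 = 89 - 71 = 18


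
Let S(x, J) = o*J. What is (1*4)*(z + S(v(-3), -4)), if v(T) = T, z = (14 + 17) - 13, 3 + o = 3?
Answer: 72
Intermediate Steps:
o = 0 (o = -3 + 3 = 0)
z = 18 (z = 31 - 13 = 18)
S(x, J) = 0 (S(x, J) = 0*J = 0)
(1*4)*(z + S(v(-3), -4)) = (1*4)*(18 + 0) = 4*18 = 72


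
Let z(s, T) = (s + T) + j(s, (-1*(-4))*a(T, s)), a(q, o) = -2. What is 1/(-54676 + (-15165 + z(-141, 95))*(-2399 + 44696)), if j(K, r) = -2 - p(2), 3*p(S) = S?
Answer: -1/643547135 ≈ -1.5539e-9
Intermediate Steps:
p(S) = S/3
j(K, r) = -8/3 (j(K, r) = -2 - 2/3 = -2 - 1*⅔ = -2 - ⅔ = -8/3)
z(s, T) = -8/3 + T + s (z(s, T) = (s + T) - 8/3 = (T + s) - 8/3 = -8/3 + T + s)
1/(-54676 + (-15165 + z(-141, 95))*(-2399 + 44696)) = 1/(-54676 + (-15165 + (-8/3 + 95 - 141))*(-2399 + 44696)) = 1/(-54676 + (-15165 - 146/3)*42297) = 1/(-54676 - 45641/3*42297) = 1/(-54676 - 643492459) = 1/(-643547135) = -1/643547135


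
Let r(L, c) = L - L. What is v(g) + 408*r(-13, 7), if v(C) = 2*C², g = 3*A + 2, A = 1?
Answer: 50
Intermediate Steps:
g = 5 (g = 3*1 + 2 = 3 + 2 = 5)
r(L, c) = 0
v(g) + 408*r(-13, 7) = 2*5² + 408*0 = 2*25 + 0 = 50 + 0 = 50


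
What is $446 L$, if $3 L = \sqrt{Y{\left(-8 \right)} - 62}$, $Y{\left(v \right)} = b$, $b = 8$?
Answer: $446 i \sqrt{6} \approx 1092.5 i$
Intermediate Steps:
$Y{\left(v \right)} = 8$
$L = i \sqrt{6}$ ($L = \frac{\sqrt{8 - 62}}{3} = \frac{\sqrt{-54}}{3} = \frac{3 i \sqrt{6}}{3} = i \sqrt{6} \approx 2.4495 i$)
$446 L = 446 i \sqrt{6}$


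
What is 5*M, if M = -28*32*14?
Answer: -62720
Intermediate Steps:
M = -12544 (M = -896*14 = -12544)
5*M = 5*(-12544) = -62720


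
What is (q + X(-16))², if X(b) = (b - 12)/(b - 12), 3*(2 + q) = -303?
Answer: 10404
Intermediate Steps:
q = -103 (q = -2 + (⅓)*(-303) = -2 - 101 = -103)
X(b) = 1 (X(b) = (-12 + b)/(-12 + b) = 1)
(q + X(-16))² = (-103 + 1)² = (-102)² = 10404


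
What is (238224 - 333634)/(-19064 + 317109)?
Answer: -19082/59609 ≈ -0.32012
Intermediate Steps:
(238224 - 333634)/(-19064 + 317109) = -95410/298045 = -95410*1/298045 = -19082/59609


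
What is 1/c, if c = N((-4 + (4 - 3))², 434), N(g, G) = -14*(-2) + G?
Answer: 1/462 ≈ 0.0021645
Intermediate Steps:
N(g, G) = 28 + G
c = 462 (c = 28 + 434 = 462)
1/c = 1/462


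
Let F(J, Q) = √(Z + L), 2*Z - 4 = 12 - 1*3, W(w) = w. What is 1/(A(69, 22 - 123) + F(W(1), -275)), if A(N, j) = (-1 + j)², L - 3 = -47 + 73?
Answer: 20808/216486361 - √142/216486361 ≈ 9.6062e-5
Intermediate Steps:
Z = 13/2 (Z = 2 + (12 - 1*3)/2 = 2 + (12 - 3)/2 = 2 + (½)*9 = 2 + 9/2 = 13/2 ≈ 6.5000)
L = 29 (L = 3 + (-47 + 73) = 3 + 26 = 29)
F(J, Q) = √142/2 (F(J, Q) = √(13/2 + 29) = √(71/2) = √142/2)
1/(A(69, 22 - 123) + F(W(1), -275)) = 1/((-1 + (22 - 123))² + √142/2) = 1/((-1 - 101)² + √142/2) = 1/((-102)² + √142/2) = 1/(10404 + √142/2)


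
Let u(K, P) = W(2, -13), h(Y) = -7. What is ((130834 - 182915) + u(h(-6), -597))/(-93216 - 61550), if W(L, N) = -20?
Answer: 52101/154766 ≈ 0.33664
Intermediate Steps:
u(K, P) = -20
((130834 - 182915) + u(h(-6), -597))/(-93216 - 61550) = ((130834 - 182915) - 20)/(-93216 - 61550) = (-52081 - 20)/(-154766) = -52101*(-1/154766) = 52101/154766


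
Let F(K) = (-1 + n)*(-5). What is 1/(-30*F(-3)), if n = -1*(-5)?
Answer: 1/600 ≈ 0.0016667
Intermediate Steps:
n = 5
F(K) = -20 (F(K) = (-1 + 5)*(-5) = 4*(-5) = -20)
1/(-30*F(-3)) = 1/(-30*(-20)) = 1/600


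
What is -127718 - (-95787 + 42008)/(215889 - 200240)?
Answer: -1998605203/15649 ≈ -1.2771e+5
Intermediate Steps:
-127718 - (-95787 + 42008)/(215889 - 200240) = -127718 - (-53779)/15649 = -127718 - 1*(-53779/15649) = -127718 + 53779/15649 = -1998605203/15649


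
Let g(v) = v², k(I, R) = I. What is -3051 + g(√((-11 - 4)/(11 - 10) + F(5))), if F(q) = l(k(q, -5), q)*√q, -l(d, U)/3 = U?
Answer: -3066 - 15*√5 ≈ -3099.5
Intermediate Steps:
l(d, U) = -3*U
F(q) = -3*q^(3/2) (F(q) = (-3*q)*√q = -3*q^(3/2))
-3051 + g(√((-11 - 4)/(11 - 10) + F(5))) = -3051 + (√((-11 - 4)/(11 - 10) - 15*√5))² = -3051 + (√(-15/1 - 15*√5))² = -3051 + (√(-15*1 - 15*√5))² = -3051 + (√(-15 - 15*√5))² = -3051 + (-15 - 15*√5) = -3066 - 15*√5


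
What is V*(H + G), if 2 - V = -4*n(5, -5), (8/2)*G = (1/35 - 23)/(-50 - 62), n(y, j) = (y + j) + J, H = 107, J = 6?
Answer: 5455333/1960 ≈ 2783.3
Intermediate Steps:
n(y, j) = 6 + j + y (n(y, j) = (y + j) + 6 = (j + y) + 6 = 6 + j + y)
G = 201/3920 (G = ((1/35 - 23)/(-50 - 62))/4 = ((1/35 - 23)/(-112))/4 = (-804/35*(-1/112))/4 = (¼)*(201/980) = 201/3920 ≈ 0.051275)
V = 26 (V = 2 - (-4)*(6 - 5 + 5) = 2 - (-4)*6 = 2 - 1*(-24) = 2 + 24 = 26)
V*(H + G) = 26*(107 + 201/3920) = 26*(419641/3920) = 5455333/1960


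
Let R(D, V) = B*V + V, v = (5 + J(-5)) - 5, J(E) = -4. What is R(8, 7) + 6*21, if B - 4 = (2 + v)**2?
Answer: 189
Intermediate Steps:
v = -4 (v = (5 - 4) - 5 = 1 - 5 = -4)
B = 8 (B = 4 + (2 - 4)**2 = 4 + (-2)**2 = 4 + 4 = 8)
R(D, V) = 9*V (R(D, V) = 8*V + V = 9*V)
R(8, 7) + 6*21 = 9*7 + 6*21 = 63 + 126 = 189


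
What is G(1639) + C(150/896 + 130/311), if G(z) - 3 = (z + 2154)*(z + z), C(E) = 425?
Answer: 12433882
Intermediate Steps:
G(z) = 3 + 2*z*(2154 + z) (G(z) = 3 + (z + 2154)*(z + z) = 3 + (2154 + z)*(2*z) = 3 + 2*z*(2154 + z))
G(1639) + C(150/896 + 130/311) = (3 + 2*1639² + 4308*1639) + 425 = (3 + 2*2686321 + 7060812) + 425 = (3 + 5372642 + 7060812) + 425 = 12433457 + 425 = 12433882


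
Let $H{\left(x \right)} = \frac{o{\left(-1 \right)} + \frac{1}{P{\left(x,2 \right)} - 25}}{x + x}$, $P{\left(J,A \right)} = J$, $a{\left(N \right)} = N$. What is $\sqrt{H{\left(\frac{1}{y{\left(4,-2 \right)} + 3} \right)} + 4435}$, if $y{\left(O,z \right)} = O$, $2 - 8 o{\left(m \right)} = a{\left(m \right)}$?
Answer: $\frac{\sqrt{537238137}}{348} \approx 66.605$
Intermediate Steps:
$o{\left(m \right)} = \frac{1}{4} - \frac{m}{8}$
$H{\left(x \right)} = \frac{\frac{3}{8} + \frac{1}{-25 + x}}{2 x}$ ($H{\left(x \right)} = \frac{\left(\frac{1}{4} - - \frac{1}{8}\right) + \frac{1}{x - 25}}{x + x} = \frac{\left(\frac{1}{4} + \frac{1}{8}\right) + \frac{1}{-25 + x}}{2 x} = \left(\frac{3}{8} + \frac{1}{-25 + x}\right) \frac{1}{2 x} = \frac{\frac{3}{8} + \frac{1}{-25 + x}}{2 x}$)
$\sqrt{H{\left(\frac{1}{y{\left(4,-2 \right)} + 3} \right)} + 4435} = \sqrt{\frac{-67 + \frac{3}{4 + 3}}{16 \frac{1}{4 + 3} \left(-25 + \frac{1}{4 + 3}\right)} + 4435} = \sqrt{\frac{-67 + \frac{3}{7}}{16 \cdot \frac{1}{7} \left(-25 + \frac{1}{7}\right)} + 4435} = \sqrt{\frac{\frac{1}{\frac{1}{7}} \left(-67 + 3 \cdot \frac{1}{7}\right)}{16 \left(-25 + \frac{1}{7}\right)} + 4435} = \sqrt{\frac{1}{16} \cdot 7 \frac{1}{- \frac{174}{7}} \left(-67 + \frac{3}{7}\right) + 4435} = \sqrt{\frac{1}{16} \cdot 7 \left(- \frac{7}{174}\right) \left(- \frac{466}{7}\right) + 4435} = \sqrt{\frac{1631}{1392} + 4435} = \sqrt{\frac{6175151}{1392}} = \frac{\sqrt{537238137}}{348}$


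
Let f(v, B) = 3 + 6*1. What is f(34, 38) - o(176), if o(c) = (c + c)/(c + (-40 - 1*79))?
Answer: 161/57 ≈ 2.8246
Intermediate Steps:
f(v, B) = 9 (f(v, B) = 3 + 6 = 9)
o(c) = 2*c/(-119 + c) (o(c) = (2*c)/(c + (-40 - 79)) = (2*c)/(c - 119) = (2*c)/(-119 + c) = 2*c/(-119 + c))
f(34, 38) - o(176) = 9 - 2*176/(-119 + 176) = 9 - 2*176/57 = 9 - 1*352/57 = 9 - 352/57 = 161/57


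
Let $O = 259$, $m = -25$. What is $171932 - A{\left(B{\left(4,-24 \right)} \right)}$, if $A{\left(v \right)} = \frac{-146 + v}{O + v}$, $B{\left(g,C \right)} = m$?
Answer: $\frac{4470251}{26} \approx 1.7193 \cdot 10^{5}$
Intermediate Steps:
$B{\left(g,C \right)} = -25$
$A{\left(v \right)} = \frac{-146 + v}{259 + v}$
$171932 - A{\left(B{\left(4,-24 \right)} \right)} = 171932 - \frac{-146 - 25}{259 - 25} = 171932 - \frac{1}{234} \left(-171\right) = 171932 - - \frac{19}{26} = 171932 + \frac{19}{26} = \frac{4470251}{26}$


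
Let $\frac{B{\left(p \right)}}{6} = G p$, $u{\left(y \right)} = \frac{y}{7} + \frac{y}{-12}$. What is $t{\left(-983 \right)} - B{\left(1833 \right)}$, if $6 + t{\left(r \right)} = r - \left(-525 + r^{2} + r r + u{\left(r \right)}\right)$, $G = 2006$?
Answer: $- \frac{2015577605}{84} \approx -2.3995 \cdot 10^{7}$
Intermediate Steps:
$u{\left(y \right)} = \frac{5 y}{84}$ ($u{\left(y \right)} = y \frac{1}{7} + y \left(- \frac{1}{12}\right) = \frac{y}{7} - \frac{y}{12} = \frac{5 y}{84}$)
$B{\left(p \right)} = 12036 p$ ($B{\left(p \right)} = 6 \cdot 2006 p = 12036 p$)
$t{\left(r \right)} = 519 - 2 r^{2} + \frac{79 r}{84}$ ($t{\left(r \right)} = -6 - \left(-525 + r^{2} - \frac{79 r}{84} + r r\right) = -6 - \left(-525 + 2 r^{2} - \frac{79 r}{84}\right) = -6 + \left(525 - 2 r^{2} + \frac{79 r}{84}\right) = 519 - 2 r^{2} + \frac{79 r}{84}$)
$t{\left(-983 \right)} - B{\left(1833 \right)} = \left(519 - 2 \left(-983\right)^{2} + \frac{79}{84} \left(-983\right)\right) - 12036 \cdot 1833 = \left(519 - 1932578 - \frac{77657}{84}\right) - 22061988 = - \frac{162370613}{84} - 22061988 = - \frac{2015577605}{84}$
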